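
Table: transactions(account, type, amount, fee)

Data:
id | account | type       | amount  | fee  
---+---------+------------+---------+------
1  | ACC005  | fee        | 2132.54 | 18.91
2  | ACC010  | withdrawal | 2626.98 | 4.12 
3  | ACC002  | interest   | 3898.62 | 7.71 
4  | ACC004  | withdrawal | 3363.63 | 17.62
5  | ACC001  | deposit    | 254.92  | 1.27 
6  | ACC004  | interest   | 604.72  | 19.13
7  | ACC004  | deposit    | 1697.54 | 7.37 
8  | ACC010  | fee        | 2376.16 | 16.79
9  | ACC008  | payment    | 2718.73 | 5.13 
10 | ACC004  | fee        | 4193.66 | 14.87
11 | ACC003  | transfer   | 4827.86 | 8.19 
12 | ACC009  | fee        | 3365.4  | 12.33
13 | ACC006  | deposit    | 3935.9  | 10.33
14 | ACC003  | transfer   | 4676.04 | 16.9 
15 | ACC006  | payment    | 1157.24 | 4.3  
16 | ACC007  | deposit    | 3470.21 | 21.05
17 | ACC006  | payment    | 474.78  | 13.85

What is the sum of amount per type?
SELECT type, SUM(amount) as result
FROM transactions
GROUP BY type

Result:
  deposit: 9358.57
  fee: 12067.76
  interest: 4503.34
  payment: 4350.75
  transfer: 9503.90
  withdrawal: 5990.61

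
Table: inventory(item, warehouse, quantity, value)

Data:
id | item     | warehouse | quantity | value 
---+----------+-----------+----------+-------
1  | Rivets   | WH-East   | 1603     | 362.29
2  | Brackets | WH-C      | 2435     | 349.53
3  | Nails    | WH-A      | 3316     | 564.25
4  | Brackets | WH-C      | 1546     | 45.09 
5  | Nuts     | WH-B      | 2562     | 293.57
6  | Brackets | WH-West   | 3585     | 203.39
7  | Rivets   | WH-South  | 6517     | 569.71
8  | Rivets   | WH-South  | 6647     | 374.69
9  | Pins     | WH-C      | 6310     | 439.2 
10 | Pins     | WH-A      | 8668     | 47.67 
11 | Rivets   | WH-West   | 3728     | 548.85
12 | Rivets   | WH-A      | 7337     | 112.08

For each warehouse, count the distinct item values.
SELECT warehouse, COUNT(DISTINCT item)
FROM inventory
GROUP BY warehouse

Result:
  WH-A: 3 distinct
  WH-B: 1 distinct
  WH-C: 2 distinct
  WH-East: 1 distinct
  WH-South: 1 distinct
  WH-West: 2 distinct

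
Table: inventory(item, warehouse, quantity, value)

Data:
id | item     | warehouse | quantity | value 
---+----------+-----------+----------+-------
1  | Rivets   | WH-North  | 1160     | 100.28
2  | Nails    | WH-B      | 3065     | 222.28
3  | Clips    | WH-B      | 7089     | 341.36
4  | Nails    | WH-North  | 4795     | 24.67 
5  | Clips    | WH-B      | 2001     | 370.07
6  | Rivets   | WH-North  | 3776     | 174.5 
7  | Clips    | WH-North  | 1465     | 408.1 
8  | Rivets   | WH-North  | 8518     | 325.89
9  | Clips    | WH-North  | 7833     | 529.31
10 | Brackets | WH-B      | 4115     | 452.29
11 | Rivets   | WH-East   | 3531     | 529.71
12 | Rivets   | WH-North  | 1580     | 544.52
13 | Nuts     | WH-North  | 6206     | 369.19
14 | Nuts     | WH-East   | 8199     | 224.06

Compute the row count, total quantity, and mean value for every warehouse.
SELECT warehouse,
       COUNT(*) as cnt,
       SUM(quantity) as total_quantity,
       AVG(value) as avg_value
FROM inventory
GROUP BY warehouse

Result:
  WH-B: 4 records, 16270 total quantity, 346.50 avg value
  WH-East: 2 records, 11730 total quantity, 376.89 avg value
  WH-North: 8 records, 35333 total quantity, 309.56 avg value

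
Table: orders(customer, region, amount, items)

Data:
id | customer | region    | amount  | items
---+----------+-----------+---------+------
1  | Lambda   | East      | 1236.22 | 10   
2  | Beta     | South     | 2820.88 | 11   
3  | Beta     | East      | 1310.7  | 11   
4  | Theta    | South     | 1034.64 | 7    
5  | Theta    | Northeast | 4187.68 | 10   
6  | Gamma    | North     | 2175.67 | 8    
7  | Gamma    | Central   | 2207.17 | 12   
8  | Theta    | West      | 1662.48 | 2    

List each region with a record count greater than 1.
SELECT region, COUNT(*) as cnt
FROM orders
GROUP BY region
HAVING COUNT(*) > 1

Result:
  East: 2
  South: 2

Note: HAVING filters groups after aggregation, WHERE filters rows before.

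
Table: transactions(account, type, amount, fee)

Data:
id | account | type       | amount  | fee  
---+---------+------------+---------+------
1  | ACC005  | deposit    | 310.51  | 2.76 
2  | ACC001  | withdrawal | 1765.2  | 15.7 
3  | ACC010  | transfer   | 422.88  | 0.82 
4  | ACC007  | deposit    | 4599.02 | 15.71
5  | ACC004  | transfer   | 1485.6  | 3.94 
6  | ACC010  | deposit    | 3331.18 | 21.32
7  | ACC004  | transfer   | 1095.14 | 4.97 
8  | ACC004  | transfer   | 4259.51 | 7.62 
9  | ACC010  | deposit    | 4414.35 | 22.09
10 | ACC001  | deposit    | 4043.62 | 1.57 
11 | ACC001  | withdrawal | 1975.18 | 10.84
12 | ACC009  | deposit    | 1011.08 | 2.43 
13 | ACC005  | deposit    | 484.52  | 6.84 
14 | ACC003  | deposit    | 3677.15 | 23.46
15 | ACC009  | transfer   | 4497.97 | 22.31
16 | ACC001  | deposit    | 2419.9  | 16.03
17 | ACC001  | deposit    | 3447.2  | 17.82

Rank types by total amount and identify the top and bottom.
SELECT type, SUM(amount)
FROM transactions
GROUP BY type
ORDER BY SUM(amount)

All groups:
  withdrawal: 3740.38
  transfer: 11761.10
  deposit: 27738.53

Highest: deposit (27738.53)
Lowest: withdrawal (3740.38)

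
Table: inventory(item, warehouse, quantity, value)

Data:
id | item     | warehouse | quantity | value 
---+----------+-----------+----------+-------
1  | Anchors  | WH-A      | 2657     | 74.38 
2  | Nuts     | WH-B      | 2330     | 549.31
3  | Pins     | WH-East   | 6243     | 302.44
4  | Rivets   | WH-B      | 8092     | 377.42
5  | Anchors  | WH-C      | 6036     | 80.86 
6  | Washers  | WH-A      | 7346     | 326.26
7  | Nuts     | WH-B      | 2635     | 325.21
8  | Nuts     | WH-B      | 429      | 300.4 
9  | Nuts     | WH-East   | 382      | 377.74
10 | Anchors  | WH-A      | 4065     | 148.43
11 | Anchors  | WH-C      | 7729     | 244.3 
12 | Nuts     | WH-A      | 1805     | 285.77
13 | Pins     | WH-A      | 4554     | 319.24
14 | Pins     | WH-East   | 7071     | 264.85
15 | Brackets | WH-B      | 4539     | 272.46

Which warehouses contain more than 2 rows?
SELECT warehouse, COUNT(*) as cnt
FROM inventory
GROUP BY warehouse
HAVING COUNT(*) > 2

Result:
  WH-A: 5
  WH-B: 5
  WH-East: 3

Note: HAVING filters groups after aggregation, WHERE filters rows before.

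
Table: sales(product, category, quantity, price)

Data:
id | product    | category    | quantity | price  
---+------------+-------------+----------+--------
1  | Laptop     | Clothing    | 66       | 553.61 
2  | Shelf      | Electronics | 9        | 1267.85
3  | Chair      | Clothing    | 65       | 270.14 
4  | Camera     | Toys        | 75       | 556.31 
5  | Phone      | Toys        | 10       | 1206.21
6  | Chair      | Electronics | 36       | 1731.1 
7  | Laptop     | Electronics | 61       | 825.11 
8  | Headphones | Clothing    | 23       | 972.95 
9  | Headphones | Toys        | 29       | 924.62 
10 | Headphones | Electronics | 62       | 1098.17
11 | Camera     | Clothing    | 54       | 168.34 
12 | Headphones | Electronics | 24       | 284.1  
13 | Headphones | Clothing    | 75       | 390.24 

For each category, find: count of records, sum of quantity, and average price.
SELECT category,
       COUNT(*) as cnt,
       SUM(quantity) as total_quantity,
       AVG(price) as avg_price
FROM sales
GROUP BY category

Result:
  Clothing: 5 records, 283 total quantity, 471.06 avg price
  Electronics: 5 records, 192 total quantity, 1041.27 avg price
  Toys: 3 records, 114 total quantity, 895.71 avg price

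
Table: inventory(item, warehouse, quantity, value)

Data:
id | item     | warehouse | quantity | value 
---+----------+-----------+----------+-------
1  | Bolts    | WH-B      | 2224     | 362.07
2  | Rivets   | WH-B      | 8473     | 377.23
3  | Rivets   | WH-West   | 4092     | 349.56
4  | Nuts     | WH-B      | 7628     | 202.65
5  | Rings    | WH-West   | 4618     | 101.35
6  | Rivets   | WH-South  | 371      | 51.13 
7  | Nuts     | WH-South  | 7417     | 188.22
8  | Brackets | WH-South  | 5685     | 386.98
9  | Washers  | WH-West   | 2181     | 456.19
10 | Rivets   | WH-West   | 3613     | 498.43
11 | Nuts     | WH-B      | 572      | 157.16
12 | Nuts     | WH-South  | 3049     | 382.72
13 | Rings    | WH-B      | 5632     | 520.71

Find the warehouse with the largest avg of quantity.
SELECT warehouse, AVG(quantity) as val
FROM inventory
GROUP BY warehouse
ORDER BY val DESC
LIMIT 1

Result: WH-B with avg(quantity) = 4905.80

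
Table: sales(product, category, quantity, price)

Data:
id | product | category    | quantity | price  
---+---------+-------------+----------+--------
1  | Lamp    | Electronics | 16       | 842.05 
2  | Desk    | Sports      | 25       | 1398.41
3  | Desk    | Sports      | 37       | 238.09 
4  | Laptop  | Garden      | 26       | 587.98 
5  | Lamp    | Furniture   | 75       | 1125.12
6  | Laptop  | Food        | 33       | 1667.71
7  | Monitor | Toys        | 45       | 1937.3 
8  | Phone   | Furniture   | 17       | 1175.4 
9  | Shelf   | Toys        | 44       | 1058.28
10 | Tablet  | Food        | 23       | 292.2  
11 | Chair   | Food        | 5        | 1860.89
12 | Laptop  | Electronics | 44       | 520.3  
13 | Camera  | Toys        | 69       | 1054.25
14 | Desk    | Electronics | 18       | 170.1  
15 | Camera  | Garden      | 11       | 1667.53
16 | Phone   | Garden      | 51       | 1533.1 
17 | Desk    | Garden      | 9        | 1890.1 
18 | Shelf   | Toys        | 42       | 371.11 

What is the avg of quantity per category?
SELECT category, AVG(quantity) as result
FROM sales
GROUP BY category

Result:
  Electronics: 26.00
  Food: 20.33
  Furniture: 46.00
  Garden: 24.25
  Sports: 31.00
  Toys: 50.00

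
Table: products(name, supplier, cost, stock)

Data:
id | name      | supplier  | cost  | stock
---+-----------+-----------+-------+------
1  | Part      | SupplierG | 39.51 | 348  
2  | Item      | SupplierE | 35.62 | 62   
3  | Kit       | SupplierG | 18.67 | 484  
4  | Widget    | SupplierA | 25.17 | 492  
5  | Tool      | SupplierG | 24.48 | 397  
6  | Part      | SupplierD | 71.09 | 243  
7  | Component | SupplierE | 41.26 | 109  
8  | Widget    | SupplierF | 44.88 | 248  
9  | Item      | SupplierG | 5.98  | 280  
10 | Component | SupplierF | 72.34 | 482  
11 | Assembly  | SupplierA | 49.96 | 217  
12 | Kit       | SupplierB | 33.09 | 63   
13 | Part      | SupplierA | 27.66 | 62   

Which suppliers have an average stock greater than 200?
SELECT supplier, AVG(stock)
FROM products
GROUP BY supplier
HAVING AVG(stock) > 200

Result:
  SupplierA: avg=257.00
  SupplierD: avg=243.00
  SupplierF: avg=365.00
  SupplierG: avg=377.25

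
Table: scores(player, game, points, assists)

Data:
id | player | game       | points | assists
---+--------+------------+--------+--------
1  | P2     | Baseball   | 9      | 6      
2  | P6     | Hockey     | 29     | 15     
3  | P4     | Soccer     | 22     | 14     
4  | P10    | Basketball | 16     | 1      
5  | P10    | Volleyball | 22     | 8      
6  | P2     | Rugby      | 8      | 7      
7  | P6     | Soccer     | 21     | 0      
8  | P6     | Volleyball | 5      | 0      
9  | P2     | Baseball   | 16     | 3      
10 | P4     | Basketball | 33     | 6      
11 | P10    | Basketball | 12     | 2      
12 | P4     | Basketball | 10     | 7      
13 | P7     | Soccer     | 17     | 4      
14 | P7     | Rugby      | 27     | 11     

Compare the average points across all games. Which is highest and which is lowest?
SELECT game, AVG(points)
FROM scores
GROUP BY game
ORDER BY AVG(points)

All groups:
  Baseball: 12.50
  Volleyball: 13.50
  Rugby: 17.50
  Basketball: 17.75
  Soccer: 20.00
  Hockey: 29.00

Highest: Hockey (29.00)
Lowest: Baseball (12.50)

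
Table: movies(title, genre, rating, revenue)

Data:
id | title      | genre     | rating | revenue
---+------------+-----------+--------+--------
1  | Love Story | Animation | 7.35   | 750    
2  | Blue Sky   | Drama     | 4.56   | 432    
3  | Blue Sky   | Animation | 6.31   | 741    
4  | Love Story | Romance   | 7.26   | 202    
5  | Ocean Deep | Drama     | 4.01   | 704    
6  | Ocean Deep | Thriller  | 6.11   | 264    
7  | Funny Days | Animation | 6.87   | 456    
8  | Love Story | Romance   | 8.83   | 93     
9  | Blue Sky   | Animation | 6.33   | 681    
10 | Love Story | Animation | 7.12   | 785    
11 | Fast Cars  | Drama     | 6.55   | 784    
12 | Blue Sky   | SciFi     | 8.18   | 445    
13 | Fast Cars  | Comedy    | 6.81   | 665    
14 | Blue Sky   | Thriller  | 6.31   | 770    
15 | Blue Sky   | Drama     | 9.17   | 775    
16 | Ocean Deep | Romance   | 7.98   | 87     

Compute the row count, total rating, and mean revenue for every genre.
SELECT genre,
       COUNT(*) as cnt,
       SUM(rating) as total_rating,
       AVG(revenue) as avg_revenue
FROM movies
GROUP BY genre

Result:
  Animation: 5 records, 33.98 total rating, 682.60 avg revenue
  Comedy: 1 records, 6.81 total rating, 665.00 avg revenue
  Drama: 4 records, 24.29 total rating, 673.75 avg revenue
  Romance: 3 records, 24.07 total rating, 127.33 avg revenue
  SciFi: 1 records, 8.18 total rating, 445.00 avg revenue
  Thriller: 2 records, 12.42 total rating, 517.00 avg revenue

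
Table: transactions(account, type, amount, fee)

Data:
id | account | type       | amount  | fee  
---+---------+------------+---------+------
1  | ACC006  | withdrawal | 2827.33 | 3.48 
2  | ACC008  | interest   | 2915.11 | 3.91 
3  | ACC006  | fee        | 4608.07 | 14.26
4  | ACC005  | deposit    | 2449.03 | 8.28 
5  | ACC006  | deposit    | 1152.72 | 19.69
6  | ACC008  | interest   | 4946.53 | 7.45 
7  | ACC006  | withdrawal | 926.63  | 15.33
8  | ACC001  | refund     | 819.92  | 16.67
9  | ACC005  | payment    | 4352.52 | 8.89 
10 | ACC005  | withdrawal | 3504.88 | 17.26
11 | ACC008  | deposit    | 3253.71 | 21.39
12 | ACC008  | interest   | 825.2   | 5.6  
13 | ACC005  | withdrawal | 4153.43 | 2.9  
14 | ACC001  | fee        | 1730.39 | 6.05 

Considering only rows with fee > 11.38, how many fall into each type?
SELECT type, COUNT(*)
FROM transactions
WHERE fee > 11.38
GROUP BY type

Note: WHERE filters rows before grouping.

Result:
  deposit: 2
  fee: 1
  refund: 1
  withdrawal: 2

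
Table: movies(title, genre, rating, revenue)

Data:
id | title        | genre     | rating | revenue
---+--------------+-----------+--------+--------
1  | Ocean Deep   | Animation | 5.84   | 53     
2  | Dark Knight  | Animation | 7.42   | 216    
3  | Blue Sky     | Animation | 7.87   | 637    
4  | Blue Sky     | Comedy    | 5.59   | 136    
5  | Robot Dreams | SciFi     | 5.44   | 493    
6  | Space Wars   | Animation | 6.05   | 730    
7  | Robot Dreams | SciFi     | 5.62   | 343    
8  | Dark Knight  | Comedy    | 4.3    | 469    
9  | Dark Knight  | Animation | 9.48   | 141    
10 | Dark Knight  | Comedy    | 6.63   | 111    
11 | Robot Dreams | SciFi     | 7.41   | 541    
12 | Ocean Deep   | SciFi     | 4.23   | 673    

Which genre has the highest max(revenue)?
SELECT genre, MAX(revenue) as val
FROM movies
GROUP BY genre
ORDER BY val DESC
LIMIT 1

Result: Animation with max(revenue) = 730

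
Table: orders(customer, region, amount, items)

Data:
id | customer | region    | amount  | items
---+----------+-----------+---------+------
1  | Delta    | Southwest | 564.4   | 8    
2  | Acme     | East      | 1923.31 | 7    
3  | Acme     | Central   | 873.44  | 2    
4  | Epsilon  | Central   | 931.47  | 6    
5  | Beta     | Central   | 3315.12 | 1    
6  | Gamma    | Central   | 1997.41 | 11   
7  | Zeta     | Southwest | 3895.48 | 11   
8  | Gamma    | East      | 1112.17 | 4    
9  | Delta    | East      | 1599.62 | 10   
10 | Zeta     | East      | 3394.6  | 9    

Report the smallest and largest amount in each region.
SELECT region, MIN(amount), MAX(amount)
FROM orders
GROUP BY region

Result:
  Central: min=873.44, max=3315.12
  East: min=1112.17, max=3394.60
  Southwest: min=564.40, max=3895.48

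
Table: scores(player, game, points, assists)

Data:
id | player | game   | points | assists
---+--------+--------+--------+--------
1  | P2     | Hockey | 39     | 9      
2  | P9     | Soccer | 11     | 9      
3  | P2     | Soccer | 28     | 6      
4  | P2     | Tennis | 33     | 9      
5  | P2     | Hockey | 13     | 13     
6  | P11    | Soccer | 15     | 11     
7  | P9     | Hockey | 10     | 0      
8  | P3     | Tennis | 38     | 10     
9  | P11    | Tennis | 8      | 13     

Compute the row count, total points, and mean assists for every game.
SELECT game,
       COUNT(*) as cnt,
       SUM(points) as total_points,
       AVG(assists) as avg_assists
FROM scores
GROUP BY game

Result:
  Hockey: 3 records, 62 total points, 7.33 avg assists
  Soccer: 3 records, 54 total points, 8.67 avg assists
  Tennis: 3 records, 79 total points, 10.67 avg assists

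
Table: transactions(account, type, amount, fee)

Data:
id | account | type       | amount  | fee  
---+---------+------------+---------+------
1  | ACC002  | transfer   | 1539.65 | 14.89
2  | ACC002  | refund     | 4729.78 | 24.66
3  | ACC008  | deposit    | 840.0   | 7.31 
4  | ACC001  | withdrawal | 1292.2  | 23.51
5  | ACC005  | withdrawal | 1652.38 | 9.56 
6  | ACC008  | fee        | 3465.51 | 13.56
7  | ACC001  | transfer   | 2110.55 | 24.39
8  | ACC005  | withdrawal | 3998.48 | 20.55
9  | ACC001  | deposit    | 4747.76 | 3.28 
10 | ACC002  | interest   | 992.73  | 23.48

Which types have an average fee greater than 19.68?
SELECT type, AVG(fee)
FROM transactions
GROUP BY type
HAVING AVG(fee) > 19.68

Result:
  interest: avg=23.48
  refund: avg=24.66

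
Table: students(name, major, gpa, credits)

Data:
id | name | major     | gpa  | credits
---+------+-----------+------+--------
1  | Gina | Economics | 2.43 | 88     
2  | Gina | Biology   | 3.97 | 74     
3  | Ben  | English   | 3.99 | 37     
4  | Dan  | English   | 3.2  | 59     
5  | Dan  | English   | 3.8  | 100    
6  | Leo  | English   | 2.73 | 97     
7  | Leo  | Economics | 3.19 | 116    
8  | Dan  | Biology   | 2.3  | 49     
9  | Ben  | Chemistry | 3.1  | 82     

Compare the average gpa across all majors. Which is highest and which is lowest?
SELECT major, AVG(gpa)
FROM students
GROUP BY major
ORDER BY AVG(gpa)

All groups:
  Economics: 2.81
  Chemistry: 3.10
  Biology: 3.14
  English: 3.43

Highest: English (3.43)
Lowest: Economics (2.81)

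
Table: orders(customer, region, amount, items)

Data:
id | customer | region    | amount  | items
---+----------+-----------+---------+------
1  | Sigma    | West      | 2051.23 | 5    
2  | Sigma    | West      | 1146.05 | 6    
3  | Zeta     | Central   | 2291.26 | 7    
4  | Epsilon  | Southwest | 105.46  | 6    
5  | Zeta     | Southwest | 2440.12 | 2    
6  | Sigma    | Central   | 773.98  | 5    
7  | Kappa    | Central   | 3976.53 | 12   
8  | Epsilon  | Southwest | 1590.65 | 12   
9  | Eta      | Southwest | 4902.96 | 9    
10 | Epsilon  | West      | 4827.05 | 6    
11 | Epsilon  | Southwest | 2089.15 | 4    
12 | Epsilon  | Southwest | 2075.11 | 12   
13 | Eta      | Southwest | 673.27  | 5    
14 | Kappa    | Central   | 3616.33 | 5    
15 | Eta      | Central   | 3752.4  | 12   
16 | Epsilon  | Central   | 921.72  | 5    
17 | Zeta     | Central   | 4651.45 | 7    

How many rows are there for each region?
SELECT region, COUNT(*) as count
FROM orders
GROUP BY region

Result:
  Central: 7
  Southwest: 7
  West: 3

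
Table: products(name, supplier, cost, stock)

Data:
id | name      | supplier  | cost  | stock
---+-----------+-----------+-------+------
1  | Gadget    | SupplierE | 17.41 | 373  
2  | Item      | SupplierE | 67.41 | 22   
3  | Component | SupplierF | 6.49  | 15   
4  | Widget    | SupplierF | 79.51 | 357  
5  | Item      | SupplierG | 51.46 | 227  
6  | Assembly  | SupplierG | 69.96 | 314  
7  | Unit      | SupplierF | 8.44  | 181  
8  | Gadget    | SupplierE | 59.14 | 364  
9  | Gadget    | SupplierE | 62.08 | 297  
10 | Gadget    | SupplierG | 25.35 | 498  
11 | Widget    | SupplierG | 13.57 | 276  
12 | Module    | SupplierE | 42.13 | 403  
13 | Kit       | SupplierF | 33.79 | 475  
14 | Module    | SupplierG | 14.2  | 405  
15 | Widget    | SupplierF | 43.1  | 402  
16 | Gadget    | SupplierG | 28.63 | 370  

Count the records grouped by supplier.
SELECT supplier, COUNT(*) as count
FROM products
GROUP BY supplier

Result:
  SupplierE: 5
  SupplierF: 5
  SupplierG: 6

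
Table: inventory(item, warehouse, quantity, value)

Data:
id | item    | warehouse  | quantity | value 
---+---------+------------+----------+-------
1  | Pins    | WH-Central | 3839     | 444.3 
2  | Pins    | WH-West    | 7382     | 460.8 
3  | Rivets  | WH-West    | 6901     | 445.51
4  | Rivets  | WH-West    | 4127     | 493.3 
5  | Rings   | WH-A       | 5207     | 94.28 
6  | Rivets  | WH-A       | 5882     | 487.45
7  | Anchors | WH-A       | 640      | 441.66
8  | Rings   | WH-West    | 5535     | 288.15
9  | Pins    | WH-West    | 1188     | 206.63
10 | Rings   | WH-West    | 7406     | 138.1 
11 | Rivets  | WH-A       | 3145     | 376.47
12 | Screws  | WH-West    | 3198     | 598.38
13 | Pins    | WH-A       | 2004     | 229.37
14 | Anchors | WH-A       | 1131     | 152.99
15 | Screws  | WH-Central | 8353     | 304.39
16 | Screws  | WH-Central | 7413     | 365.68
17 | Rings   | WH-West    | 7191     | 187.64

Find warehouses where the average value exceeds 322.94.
SELECT warehouse, AVG(value)
FROM inventory
GROUP BY warehouse
HAVING AVG(value) > 322.94

Result:
  WH-Central: avg=371.46
  WH-West: avg=352.31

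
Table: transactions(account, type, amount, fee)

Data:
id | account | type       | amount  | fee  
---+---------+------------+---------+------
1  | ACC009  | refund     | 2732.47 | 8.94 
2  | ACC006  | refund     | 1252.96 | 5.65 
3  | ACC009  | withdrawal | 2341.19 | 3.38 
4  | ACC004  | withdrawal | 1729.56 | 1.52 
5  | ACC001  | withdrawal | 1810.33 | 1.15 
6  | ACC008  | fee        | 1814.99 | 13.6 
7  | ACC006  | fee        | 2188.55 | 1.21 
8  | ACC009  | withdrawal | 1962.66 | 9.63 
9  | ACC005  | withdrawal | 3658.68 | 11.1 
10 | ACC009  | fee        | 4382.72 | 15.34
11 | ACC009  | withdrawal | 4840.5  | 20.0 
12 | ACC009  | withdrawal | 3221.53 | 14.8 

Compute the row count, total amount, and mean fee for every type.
SELECT type,
       COUNT(*) as cnt,
       SUM(amount) as total_amount,
       AVG(fee) as avg_fee
FROM transactions
GROUP BY type

Result:
  fee: 3 records, 8386.26 total amount, 10.05 avg fee
  refund: 2 records, 3985.43 total amount, 7.30 avg fee
  withdrawal: 7 records, 19564.45 total amount, 8.80 avg fee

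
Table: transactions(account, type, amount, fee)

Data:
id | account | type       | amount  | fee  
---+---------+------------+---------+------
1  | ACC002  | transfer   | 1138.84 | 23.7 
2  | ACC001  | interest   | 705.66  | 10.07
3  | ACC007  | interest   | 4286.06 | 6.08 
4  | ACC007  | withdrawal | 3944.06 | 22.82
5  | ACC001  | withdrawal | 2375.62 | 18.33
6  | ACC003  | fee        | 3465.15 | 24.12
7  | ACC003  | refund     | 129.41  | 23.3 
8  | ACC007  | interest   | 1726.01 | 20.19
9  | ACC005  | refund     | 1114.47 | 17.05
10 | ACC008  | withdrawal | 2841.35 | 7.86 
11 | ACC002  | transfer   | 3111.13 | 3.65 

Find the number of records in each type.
SELECT type, COUNT(*) as count
FROM transactions
GROUP BY type

Result:
  fee: 1
  interest: 3
  refund: 2
  transfer: 2
  withdrawal: 3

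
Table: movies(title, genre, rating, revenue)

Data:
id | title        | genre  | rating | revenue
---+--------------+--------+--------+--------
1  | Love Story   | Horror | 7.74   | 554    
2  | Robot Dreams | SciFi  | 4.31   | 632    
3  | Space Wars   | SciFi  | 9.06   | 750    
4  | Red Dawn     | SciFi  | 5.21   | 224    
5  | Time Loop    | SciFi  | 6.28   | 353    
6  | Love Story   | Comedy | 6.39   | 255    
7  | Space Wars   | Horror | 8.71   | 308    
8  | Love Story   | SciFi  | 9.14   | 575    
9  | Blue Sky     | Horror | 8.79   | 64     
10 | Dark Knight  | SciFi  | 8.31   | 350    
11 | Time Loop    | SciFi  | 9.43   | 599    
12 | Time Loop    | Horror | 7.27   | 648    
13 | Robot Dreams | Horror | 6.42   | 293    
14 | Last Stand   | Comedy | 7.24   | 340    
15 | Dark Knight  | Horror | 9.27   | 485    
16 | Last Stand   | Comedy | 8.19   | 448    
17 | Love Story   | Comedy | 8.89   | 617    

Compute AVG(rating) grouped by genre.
SELECT genre, AVG(rating) as result
FROM movies
GROUP BY genre

Result:
  Comedy: 7.68
  Horror: 8.03
  SciFi: 7.39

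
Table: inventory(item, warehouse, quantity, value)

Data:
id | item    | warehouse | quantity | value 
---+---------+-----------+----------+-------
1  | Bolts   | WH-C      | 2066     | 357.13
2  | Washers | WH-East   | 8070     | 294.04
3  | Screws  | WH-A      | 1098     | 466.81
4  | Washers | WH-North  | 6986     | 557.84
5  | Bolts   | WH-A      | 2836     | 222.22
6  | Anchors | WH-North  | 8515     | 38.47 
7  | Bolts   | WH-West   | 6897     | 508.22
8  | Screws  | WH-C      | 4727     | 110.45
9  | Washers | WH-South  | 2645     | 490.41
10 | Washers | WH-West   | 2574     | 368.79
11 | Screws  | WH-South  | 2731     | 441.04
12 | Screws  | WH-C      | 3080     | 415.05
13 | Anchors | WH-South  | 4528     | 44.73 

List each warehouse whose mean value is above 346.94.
SELECT warehouse, AVG(value)
FROM inventory
GROUP BY warehouse
HAVING AVG(value) > 346.94

Result:
  WH-West: avg=438.51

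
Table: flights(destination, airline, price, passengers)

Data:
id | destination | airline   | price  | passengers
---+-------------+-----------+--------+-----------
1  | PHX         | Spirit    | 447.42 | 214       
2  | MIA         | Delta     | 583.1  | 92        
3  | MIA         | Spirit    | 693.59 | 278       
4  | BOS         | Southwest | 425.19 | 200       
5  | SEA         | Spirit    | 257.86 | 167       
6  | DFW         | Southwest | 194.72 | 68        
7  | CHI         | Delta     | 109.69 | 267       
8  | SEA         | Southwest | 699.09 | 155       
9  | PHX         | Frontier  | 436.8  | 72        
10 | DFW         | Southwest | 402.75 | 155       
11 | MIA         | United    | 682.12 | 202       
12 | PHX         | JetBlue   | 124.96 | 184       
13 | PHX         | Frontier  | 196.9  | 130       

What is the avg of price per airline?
SELECT airline, AVG(price) as result
FROM flights
GROUP BY airline

Result:
  Delta: 346.40
  Frontier: 316.85
  JetBlue: 124.96
  Southwest: 430.44
  Spirit: 466.29
  United: 682.12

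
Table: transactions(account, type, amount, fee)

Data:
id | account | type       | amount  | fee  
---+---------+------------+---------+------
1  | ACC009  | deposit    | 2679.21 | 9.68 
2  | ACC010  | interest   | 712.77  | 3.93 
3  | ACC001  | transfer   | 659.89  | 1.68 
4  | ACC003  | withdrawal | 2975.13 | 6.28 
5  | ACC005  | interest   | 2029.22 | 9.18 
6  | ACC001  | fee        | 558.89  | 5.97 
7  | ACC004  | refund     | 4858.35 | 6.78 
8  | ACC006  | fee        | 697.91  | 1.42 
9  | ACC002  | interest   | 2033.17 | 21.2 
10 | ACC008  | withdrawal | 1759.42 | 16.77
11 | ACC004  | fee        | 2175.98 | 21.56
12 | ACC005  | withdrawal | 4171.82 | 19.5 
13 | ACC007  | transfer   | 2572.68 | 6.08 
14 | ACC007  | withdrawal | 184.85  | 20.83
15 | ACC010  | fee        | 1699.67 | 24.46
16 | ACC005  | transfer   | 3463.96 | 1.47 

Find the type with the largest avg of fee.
SELECT type, AVG(fee) as val
FROM transactions
GROUP BY type
ORDER BY val DESC
LIMIT 1

Result: withdrawal with avg(fee) = 15.85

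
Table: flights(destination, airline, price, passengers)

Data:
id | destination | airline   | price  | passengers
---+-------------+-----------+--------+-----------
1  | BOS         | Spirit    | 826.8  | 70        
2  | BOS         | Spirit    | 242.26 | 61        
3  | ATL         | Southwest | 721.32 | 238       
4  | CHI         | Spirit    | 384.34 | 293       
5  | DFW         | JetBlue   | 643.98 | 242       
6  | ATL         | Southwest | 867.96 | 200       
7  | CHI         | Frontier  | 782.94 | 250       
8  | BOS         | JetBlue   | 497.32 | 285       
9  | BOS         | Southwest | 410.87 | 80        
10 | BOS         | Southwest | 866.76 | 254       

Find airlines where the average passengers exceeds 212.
SELECT airline, AVG(passengers)
FROM flights
GROUP BY airline
HAVING AVG(passengers) > 212

Result:
  Frontier: avg=250.00
  JetBlue: avg=263.50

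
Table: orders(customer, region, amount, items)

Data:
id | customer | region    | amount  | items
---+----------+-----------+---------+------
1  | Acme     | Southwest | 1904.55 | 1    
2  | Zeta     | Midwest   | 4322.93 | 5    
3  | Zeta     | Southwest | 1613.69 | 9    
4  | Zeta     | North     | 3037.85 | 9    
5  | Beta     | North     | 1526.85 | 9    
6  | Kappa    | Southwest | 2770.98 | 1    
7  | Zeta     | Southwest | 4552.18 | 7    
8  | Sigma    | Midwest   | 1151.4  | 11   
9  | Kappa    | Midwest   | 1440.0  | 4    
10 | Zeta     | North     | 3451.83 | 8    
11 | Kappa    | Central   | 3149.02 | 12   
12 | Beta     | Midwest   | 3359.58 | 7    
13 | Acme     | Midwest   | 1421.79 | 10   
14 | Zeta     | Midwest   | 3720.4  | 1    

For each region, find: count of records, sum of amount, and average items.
SELECT region,
       COUNT(*) as cnt,
       SUM(amount) as total_amount,
       AVG(items) as avg_items
FROM orders
GROUP BY region

Result:
  Central: 1 records, 3149.02 total amount, 12.00 avg items
  Midwest: 6 records, 15416.10 total amount, 6.33 avg items
  North: 3 records, 8016.53 total amount, 8.67 avg items
  Southwest: 4 records, 10841.40 total amount, 4.50 avg items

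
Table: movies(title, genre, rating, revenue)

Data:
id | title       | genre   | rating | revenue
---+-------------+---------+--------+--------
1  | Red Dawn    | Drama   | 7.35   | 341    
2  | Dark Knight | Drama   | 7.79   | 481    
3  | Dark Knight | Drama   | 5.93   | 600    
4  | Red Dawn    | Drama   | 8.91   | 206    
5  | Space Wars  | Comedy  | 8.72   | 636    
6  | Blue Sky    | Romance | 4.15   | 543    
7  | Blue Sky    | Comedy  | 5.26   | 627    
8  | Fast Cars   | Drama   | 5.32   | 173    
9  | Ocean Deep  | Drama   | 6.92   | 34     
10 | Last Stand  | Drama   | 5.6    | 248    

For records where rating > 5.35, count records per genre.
SELECT genre, COUNT(*)
FROM movies
WHERE rating > 5.35
GROUP BY genre

Note: WHERE filters rows before grouping.

Result:
  Comedy: 1
  Drama: 6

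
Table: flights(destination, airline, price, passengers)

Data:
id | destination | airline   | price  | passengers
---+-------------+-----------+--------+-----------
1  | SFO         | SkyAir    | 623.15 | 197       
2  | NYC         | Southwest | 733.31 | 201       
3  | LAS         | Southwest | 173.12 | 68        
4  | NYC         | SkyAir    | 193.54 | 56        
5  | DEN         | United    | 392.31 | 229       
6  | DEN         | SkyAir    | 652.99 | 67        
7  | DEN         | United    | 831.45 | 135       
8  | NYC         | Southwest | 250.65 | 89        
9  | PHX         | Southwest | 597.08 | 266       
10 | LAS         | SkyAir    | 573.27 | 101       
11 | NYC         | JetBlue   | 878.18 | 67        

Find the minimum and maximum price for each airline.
SELECT airline, MIN(price), MAX(price)
FROM flights
GROUP BY airline

Result:
  JetBlue: min=878.18, max=878.18
  SkyAir: min=193.54, max=652.99
  Southwest: min=173.12, max=733.31
  United: min=392.31, max=831.45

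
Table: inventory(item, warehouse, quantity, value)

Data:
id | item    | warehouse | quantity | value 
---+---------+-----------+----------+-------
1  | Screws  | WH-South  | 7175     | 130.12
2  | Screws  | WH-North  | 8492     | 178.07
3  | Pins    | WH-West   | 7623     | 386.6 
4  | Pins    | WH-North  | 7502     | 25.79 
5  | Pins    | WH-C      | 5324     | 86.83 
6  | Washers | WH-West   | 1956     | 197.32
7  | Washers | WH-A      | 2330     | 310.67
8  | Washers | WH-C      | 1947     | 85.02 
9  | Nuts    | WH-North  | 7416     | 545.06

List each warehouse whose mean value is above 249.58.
SELECT warehouse, AVG(value)
FROM inventory
GROUP BY warehouse
HAVING AVG(value) > 249.58

Result:
  WH-A: avg=310.67
  WH-North: avg=249.64
  WH-West: avg=291.96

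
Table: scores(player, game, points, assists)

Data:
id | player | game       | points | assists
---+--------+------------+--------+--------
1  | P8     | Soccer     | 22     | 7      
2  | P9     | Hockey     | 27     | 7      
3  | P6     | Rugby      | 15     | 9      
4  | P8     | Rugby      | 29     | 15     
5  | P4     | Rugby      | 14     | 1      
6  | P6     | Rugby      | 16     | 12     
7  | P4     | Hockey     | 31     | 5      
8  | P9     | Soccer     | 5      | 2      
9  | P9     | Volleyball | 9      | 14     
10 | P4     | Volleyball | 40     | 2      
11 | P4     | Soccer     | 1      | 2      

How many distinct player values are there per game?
SELECT game, COUNT(DISTINCT player)
FROM scores
GROUP BY game

Result:
  Hockey: 2 distinct
  Rugby: 3 distinct
  Soccer: 3 distinct
  Volleyball: 2 distinct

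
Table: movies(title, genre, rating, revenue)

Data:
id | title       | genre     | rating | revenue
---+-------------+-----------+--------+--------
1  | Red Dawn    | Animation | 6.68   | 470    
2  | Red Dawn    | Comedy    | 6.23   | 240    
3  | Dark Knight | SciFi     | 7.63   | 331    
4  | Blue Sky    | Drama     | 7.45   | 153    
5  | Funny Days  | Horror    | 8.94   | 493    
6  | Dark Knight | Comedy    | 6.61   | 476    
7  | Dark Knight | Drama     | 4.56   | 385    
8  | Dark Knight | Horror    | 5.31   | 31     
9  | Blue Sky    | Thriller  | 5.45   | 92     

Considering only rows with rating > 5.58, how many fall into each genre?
SELECT genre, COUNT(*)
FROM movies
WHERE rating > 5.58
GROUP BY genre

Note: WHERE filters rows before grouping.

Result:
  Animation: 1
  Comedy: 2
  Drama: 1
  Horror: 1
  SciFi: 1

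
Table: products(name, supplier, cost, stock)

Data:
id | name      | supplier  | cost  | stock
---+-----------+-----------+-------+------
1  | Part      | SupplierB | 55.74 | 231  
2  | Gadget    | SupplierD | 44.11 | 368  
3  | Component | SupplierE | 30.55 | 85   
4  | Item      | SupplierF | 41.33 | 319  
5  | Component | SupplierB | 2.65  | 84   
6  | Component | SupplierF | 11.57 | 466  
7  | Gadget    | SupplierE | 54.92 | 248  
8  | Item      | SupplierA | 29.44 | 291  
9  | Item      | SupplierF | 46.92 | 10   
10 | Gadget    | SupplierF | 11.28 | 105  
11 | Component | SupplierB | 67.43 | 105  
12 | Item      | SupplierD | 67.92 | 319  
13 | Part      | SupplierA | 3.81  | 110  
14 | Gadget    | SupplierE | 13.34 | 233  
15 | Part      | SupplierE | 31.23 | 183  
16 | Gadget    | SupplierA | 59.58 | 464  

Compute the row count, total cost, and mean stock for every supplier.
SELECT supplier,
       COUNT(*) as cnt,
       SUM(cost) as total_cost,
       AVG(stock) as avg_stock
FROM products
GROUP BY supplier

Result:
  SupplierA: 3 records, 92.83 total cost, 288.33 avg stock
  SupplierB: 3 records, 125.82 total cost, 140.00 avg stock
  SupplierD: 2 records, 112.03 total cost, 343.50 avg stock
  SupplierE: 4 records, 130.04 total cost, 187.25 avg stock
  SupplierF: 4 records, 111.10 total cost, 225.00 avg stock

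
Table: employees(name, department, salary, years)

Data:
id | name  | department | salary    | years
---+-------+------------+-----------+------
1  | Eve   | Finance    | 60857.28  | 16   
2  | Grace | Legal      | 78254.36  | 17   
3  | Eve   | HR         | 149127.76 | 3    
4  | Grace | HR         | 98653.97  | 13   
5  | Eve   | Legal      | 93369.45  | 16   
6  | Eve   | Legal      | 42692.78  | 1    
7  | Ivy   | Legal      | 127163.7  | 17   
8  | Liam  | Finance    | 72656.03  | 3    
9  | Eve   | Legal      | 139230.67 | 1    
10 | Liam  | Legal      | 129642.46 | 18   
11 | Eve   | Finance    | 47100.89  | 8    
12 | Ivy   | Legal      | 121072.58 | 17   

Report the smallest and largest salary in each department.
SELECT department, MIN(salary), MAX(salary)
FROM employees
GROUP BY department

Result:
  Finance: min=47100.89, max=72656.03
  HR: min=98653.97, max=149127.76
  Legal: min=42692.78, max=139230.67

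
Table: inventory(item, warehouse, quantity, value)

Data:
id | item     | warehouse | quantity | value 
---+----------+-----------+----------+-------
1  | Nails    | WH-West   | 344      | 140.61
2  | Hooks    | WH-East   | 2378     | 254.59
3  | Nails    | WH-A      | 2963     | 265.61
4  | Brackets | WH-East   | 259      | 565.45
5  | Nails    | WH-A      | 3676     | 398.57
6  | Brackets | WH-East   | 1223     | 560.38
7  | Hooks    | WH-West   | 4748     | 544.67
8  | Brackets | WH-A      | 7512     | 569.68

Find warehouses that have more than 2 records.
SELECT warehouse, COUNT(*) as cnt
FROM inventory
GROUP BY warehouse
HAVING COUNT(*) > 2

Result:
  WH-A: 3
  WH-East: 3

Note: HAVING filters groups after aggregation, WHERE filters rows before.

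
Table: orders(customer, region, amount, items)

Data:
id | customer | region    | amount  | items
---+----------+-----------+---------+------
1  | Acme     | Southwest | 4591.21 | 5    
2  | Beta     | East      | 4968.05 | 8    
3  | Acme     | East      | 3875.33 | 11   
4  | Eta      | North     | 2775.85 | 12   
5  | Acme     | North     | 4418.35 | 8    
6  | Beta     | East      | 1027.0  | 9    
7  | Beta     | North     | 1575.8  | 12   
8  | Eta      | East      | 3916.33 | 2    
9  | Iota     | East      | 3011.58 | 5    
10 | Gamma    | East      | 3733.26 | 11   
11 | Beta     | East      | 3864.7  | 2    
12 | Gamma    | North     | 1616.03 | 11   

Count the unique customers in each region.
SELECT region, COUNT(DISTINCT customer)
FROM orders
GROUP BY region

Result:
  East: 5 distinct
  North: 4 distinct
  Southwest: 1 distinct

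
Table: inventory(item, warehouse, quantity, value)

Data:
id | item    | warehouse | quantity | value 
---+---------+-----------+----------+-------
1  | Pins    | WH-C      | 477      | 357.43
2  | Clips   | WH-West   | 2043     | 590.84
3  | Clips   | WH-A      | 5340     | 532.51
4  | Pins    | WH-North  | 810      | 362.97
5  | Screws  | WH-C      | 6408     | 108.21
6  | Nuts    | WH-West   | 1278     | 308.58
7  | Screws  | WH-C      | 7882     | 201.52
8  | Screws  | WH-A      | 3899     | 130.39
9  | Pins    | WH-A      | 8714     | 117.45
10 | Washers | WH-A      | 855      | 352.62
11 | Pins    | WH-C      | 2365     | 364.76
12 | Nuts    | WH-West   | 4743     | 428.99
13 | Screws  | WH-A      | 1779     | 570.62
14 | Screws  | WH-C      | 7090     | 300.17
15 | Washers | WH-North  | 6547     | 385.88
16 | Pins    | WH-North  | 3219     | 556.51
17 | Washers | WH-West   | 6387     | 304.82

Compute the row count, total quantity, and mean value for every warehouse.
SELECT warehouse,
       COUNT(*) as cnt,
       SUM(quantity) as total_quantity,
       AVG(value) as avg_value
FROM inventory
GROUP BY warehouse

Result:
  WH-A: 5 records, 20587 total quantity, 340.72 avg value
  WH-C: 5 records, 24222 total quantity, 266.42 avg value
  WH-North: 3 records, 10576 total quantity, 435.12 avg value
  WH-West: 4 records, 14451 total quantity, 408.31 avg value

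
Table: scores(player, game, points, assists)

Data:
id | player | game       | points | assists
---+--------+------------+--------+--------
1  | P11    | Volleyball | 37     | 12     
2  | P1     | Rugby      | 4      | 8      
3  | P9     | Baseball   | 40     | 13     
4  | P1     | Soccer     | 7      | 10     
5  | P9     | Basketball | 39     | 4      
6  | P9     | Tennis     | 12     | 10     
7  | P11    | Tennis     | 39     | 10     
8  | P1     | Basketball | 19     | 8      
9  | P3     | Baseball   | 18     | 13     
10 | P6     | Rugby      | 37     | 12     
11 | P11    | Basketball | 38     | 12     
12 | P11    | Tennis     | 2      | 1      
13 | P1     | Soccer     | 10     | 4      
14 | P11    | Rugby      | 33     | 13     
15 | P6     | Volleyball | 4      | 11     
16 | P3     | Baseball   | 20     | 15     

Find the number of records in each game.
SELECT game, COUNT(*) as count
FROM scores
GROUP BY game

Result:
  Baseball: 3
  Basketball: 3
  Rugby: 3
  Soccer: 2
  Tennis: 3
  Volleyball: 2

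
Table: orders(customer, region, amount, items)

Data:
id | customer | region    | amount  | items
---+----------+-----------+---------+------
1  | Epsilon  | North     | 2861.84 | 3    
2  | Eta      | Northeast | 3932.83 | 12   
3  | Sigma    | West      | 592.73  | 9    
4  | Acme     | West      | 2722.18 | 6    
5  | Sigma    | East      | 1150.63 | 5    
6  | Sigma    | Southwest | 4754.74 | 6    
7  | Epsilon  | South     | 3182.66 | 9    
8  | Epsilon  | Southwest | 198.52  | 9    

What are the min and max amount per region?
SELECT region, MIN(amount), MAX(amount)
FROM orders
GROUP BY region

Result:
  East: min=1150.63, max=1150.63
  North: min=2861.84, max=2861.84
  Northeast: min=3932.83, max=3932.83
  South: min=3182.66, max=3182.66
  Southwest: min=198.52, max=4754.74
  West: min=592.73, max=2722.18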